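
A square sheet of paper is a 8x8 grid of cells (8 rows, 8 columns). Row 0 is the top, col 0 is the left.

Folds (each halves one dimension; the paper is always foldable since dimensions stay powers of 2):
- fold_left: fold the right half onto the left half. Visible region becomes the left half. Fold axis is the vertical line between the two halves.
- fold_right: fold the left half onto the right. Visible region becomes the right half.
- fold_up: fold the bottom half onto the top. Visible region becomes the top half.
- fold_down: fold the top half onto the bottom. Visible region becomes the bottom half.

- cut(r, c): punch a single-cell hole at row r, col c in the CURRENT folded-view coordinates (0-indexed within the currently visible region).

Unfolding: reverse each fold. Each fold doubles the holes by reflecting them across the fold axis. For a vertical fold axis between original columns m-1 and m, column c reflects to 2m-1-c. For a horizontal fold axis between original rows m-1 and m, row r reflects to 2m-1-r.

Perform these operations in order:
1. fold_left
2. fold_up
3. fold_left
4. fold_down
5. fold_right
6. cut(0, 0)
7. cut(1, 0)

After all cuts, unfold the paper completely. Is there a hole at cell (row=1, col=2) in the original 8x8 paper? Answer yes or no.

Op 1 fold_left: fold axis v@4; visible region now rows[0,8) x cols[0,4) = 8x4
Op 2 fold_up: fold axis h@4; visible region now rows[0,4) x cols[0,4) = 4x4
Op 3 fold_left: fold axis v@2; visible region now rows[0,4) x cols[0,2) = 4x2
Op 4 fold_down: fold axis h@2; visible region now rows[2,4) x cols[0,2) = 2x2
Op 5 fold_right: fold axis v@1; visible region now rows[2,4) x cols[1,2) = 2x1
Op 6 cut(0, 0): punch at orig (2,1); cuts so far [(2, 1)]; region rows[2,4) x cols[1,2) = 2x1
Op 7 cut(1, 0): punch at orig (3,1); cuts so far [(2, 1), (3, 1)]; region rows[2,4) x cols[1,2) = 2x1
Unfold 1 (reflect across v@1): 4 holes -> [(2, 0), (2, 1), (3, 0), (3, 1)]
Unfold 2 (reflect across h@2): 8 holes -> [(0, 0), (0, 1), (1, 0), (1, 1), (2, 0), (2, 1), (3, 0), (3, 1)]
Unfold 3 (reflect across v@2): 16 holes -> [(0, 0), (0, 1), (0, 2), (0, 3), (1, 0), (1, 1), (1, 2), (1, 3), (2, 0), (2, 1), (2, 2), (2, 3), (3, 0), (3, 1), (3, 2), (3, 3)]
Unfold 4 (reflect across h@4): 32 holes -> [(0, 0), (0, 1), (0, 2), (0, 3), (1, 0), (1, 1), (1, 2), (1, 3), (2, 0), (2, 1), (2, 2), (2, 3), (3, 0), (3, 1), (3, 2), (3, 3), (4, 0), (4, 1), (4, 2), (4, 3), (5, 0), (5, 1), (5, 2), (5, 3), (6, 0), (6, 1), (6, 2), (6, 3), (7, 0), (7, 1), (7, 2), (7, 3)]
Unfold 5 (reflect across v@4): 64 holes -> [(0, 0), (0, 1), (0, 2), (0, 3), (0, 4), (0, 5), (0, 6), (0, 7), (1, 0), (1, 1), (1, 2), (1, 3), (1, 4), (1, 5), (1, 6), (1, 7), (2, 0), (2, 1), (2, 2), (2, 3), (2, 4), (2, 5), (2, 6), (2, 7), (3, 0), (3, 1), (3, 2), (3, 3), (3, 4), (3, 5), (3, 6), (3, 7), (4, 0), (4, 1), (4, 2), (4, 3), (4, 4), (4, 5), (4, 6), (4, 7), (5, 0), (5, 1), (5, 2), (5, 3), (5, 4), (5, 5), (5, 6), (5, 7), (6, 0), (6, 1), (6, 2), (6, 3), (6, 4), (6, 5), (6, 6), (6, 7), (7, 0), (7, 1), (7, 2), (7, 3), (7, 4), (7, 5), (7, 6), (7, 7)]
Holes: [(0, 0), (0, 1), (0, 2), (0, 3), (0, 4), (0, 5), (0, 6), (0, 7), (1, 0), (1, 1), (1, 2), (1, 3), (1, 4), (1, 5), (1, 6), (1, 7), (2, 0), (2, 1), (2, 2), (2, 3), (2, 4), (2, 5), (2, 6), (2, 7), (3, 0), (3, 1), (3, 2), (3, 3), (3, 4), (3, 5), (3, 6), (3, 7), (4, 0), (4, 1), (4, 2), (4, 3), (4, 4), (4, 5), (4, 6), (4, 7), (5, 0), (5, 1), (5, 2), (5, 3), (5, 4), (5, 5), (5, 6), (5, 7), (6, 0), (6, 1), (6, 2), (6, 3), (6, 4), (6, 5), (6, 6), (6, 7), (7, 0), (7, 1), (7, 2), (7, 3), (7, 4), (7, 5), (7, 6), (7, 7)]

Answer: yes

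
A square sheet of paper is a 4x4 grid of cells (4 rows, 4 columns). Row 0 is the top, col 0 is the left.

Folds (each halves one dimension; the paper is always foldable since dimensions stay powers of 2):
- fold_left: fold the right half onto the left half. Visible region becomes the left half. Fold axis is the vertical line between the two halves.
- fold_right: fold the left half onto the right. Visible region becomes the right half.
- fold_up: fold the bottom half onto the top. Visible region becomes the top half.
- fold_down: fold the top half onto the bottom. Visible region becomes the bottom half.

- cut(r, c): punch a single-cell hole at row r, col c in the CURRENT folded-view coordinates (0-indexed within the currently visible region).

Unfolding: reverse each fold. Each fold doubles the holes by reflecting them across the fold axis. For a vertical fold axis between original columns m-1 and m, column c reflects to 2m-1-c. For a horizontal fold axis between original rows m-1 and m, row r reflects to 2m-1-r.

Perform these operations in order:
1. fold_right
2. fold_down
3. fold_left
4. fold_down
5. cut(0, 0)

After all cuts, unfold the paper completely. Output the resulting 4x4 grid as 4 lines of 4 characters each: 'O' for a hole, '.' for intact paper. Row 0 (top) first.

Op 1 fold_right: fold axis v@2; visible region now rows[0,4) x cols[2,4) = 4x2
Op 2 fold_down: fold axis h@2; visible region now rows[2,4) x cols[2,4) = 2x2
Op 3 fold_left: fold axis v@3; visible region now rows[2,4) x cols[2,3) = 2x1
Op 4 fold_down: fold axis h@3; visible region now rows[3,4) x cols[2,3) = 1x1
Op 5 cut(0, 0): punch at orig (3,2); cuts so far [(3, 2)]; region rows[3,4) x cols[2,3) = 1x1
Unfold 1 (reflect across h@3): 2 holes -> [(2, 2), (3, 2)]
Unfold 2 (reflect across v@3): 4 holes -> [(2, 2), (2, 3), (3, 2), (3, 3)]
Unfold 3 (reflect across h@2): 8 holes -> [(0, 2), (0, 3), (1, 2), (1, 3), (2, 2), (2, 3), (3, 2), (3, 3)]
Unfold 4 (reflect across v@2): 16 holes -> [(0, 0), (0, 1), (0, 2), (0, 3), (1, 0), (1, 1), (1, 2), (1, 3), (2, 0), (2, 1), (2, 2), (2, 3), (3, 0), (3, 1), (3, 2), (3, 3)]

Answer: OOOO
OOOO
OOOO
OOOO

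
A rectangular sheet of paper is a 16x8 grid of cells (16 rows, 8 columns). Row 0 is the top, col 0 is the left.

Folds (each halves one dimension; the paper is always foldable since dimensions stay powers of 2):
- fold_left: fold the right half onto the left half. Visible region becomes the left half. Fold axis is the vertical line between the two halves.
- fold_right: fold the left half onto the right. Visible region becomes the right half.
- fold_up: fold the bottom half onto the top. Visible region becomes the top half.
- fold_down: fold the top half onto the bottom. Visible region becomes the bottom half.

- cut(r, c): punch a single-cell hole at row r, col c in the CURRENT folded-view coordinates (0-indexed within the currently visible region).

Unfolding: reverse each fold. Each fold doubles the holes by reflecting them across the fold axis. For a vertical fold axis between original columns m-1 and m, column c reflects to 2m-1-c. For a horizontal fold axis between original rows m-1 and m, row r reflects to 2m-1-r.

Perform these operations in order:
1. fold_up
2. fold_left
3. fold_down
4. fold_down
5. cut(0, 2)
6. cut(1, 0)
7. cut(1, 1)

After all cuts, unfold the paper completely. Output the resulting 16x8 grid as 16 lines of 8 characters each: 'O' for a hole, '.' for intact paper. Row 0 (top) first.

Answer: OO....OO
..O..O..
..O..O..
OO....OO
OO....OO
..O..O..
..O..O..
OO....OO
OO....OO
..O..O..
..O..O..
OO....OO
OO....OO
..O..O..
..O..O..
OO....OO

Derivation:
Op 1 fold_up: fold axis h@8; visible region now rows[0,8) x cols[0,8) = 8x8
Op 2 fold_left: fold axis v@4; visible region now rows[0,8) x cols[0,4) = 8x4
Op 3 fold_down: fold axis h@4; visible region now rows[4,8) x cols[0,4) = 4x4
Op 4 fold_down: fold axis h@6; visible region now rows[6,8) x cols[0,4) = 2x4
Op 5 cut(0, 2): punch at orig (6,2); cuts so far [(6, 2)]; region rows[6,8) x cols[0,4) = 2x4
Op 6 cut(1, 0): punch at orig (7,0); cuts so far [(6, 2), (7, 0)]; region rows[6,8) x cols[0,4) = 2x4
Op 7 cut(1, 1): punch at orig (7,1); cuts so far [(6, 2), (7, 0), (7, 1)]; region rows[6,8) x cols[0,4) = 2x4
Unfold 1 (reflect across h@6): 6 holes -> [(4, 0), (4, 1), (5, 2), (6, 2), (7, 0), (7, 1)]
Unfold 2 (reflect across h@4): 12 holes -> [(0, 0), (0, 1), (1, 2), (2, 2), (3, 0), (3, 1), (4, 0), (4, 1), (5, 2), (6, 2), (7, 0), (7, 1)]
Unfold 3 (reflect across v@4): 24 holes -> [(0, 0), (0, 1), (0, 6), (0, 7), (1, 2), (1, 5), (2, 2), (2, 5), (3, 0), (3, 1), (3, 6), (3, 7), (4, 0), (4, 1), (4, 6), (4, 7), (5, 2), (5, 5), (6, 2), (6, 5), (7, 0), (7, 1), (7, 6), (7, 7)]
Unfold 4 (reflect across h@8): 48 holes -> [(0, 0), (0, 1), (0, 6), (0, 7), (1, 2), (1, 5), (2, 2), (2, 5), (3, 0), (3, 1), (3, 6), (3, 7), (4, 0), (4, 1), (4, 6), (4, 7), (5, 2), (5, 5), (6, 2), (6, 5), (7, 0), (7, 1), (7, 6), (7, 7), (8, 0), (8, 1), (8, 6), (8, 7), (9, 2), (9, 5), (10, 2), (10, 5), (11, 0), (11, 1), (11, 6), (11, 7), (12, 0), (12, 1), (12, 6), (12, 7), (13, 2), (13, 5), (14, 2), (14, 5), (15, 0), (15, 1), (15, 6), (15, 7)]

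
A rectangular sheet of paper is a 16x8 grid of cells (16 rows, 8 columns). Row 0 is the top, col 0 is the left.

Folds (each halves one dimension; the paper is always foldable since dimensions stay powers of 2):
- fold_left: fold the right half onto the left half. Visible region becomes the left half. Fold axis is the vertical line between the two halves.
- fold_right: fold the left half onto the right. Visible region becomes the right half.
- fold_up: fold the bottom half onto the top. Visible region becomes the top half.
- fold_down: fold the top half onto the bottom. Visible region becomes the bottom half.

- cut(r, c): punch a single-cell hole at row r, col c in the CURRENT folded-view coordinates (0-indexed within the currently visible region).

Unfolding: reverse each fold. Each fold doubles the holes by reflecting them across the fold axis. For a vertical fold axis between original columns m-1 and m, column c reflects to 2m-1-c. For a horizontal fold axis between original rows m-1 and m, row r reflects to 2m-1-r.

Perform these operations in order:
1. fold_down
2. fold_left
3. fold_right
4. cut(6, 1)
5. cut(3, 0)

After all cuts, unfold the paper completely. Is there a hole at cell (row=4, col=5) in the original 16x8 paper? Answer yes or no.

Answer: yes

Derivation:
Op 1 fold_down: fold axis h@8; visible region now rows[8,16) x cols[0,8) = 8x8
Op 2 fold_left: fold axis v@4; visible region now rows[8,16) x cols[0,4) = 8x4
Op 3 fold_right: fold axis v@2; visible region now rows[8,16) x cols[2,4) = 8x2
Op 4 cut(6, 1): punch at orig (14,3); cuts so far [(14, 3)]; region rows[8,16) x cols[2,4) = 8x2
Op 5 cut(3, 0): punch at orig (11,2); cuts so far [(11, 2), (14, 3)]; region rows[8,16) x cols[2,4) = 8x2
Unfold 1 (reflect across v@2): 4 holes -> [(11, 1), (11, 2), (14, 0), (14, 3)]
Unfold 2 (reflect across v@4): 8 holes -> [(11, 1), (11, 2), (11, 5), (11, 6), (14, 0), (14, 3), (14, 4), (14, 7)]
Unfold 3 (reflect across h@8): 16 holes -> [(1, 0), (1, 3), (1, 4), (1, 7), (4, 1), (4, 2), (4, 5), (4, 6), (11, 1), (11, 2), (11, 5), (11, 6), (14, 0), (14, 3), (14, 4), (14, 7)]
Holes: [(1, 0), (1, 3), (1, 4), (1, 7), (4, 1), (4, 2), (4, 5), (4, 6), (11, 1), (11, 2), (11, 5), (11, 6), (14, 0), (14, 3), (14, 4), (14, 7)]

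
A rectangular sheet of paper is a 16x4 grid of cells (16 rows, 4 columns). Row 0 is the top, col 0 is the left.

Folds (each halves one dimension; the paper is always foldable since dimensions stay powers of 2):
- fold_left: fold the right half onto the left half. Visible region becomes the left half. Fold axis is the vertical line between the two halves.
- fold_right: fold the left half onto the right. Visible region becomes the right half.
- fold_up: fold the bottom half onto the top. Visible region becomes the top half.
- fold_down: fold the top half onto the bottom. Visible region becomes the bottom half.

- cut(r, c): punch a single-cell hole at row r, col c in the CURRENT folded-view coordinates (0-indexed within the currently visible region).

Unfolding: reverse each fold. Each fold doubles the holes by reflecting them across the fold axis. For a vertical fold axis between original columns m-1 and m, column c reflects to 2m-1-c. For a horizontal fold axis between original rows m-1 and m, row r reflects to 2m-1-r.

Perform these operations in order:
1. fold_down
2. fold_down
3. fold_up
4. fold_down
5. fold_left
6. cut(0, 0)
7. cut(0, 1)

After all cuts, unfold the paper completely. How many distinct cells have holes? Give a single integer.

Answer: 64

Derivation:
Op 1 fold_down: fold axis h@8; visible region now rows[8,16) x cols[0,4) = 8x4
Op 2 fold_down: fold axis h@12; visible region now rows[12,16) x cols[0,4) = 4x4
Op 3 fold_up: fold axis h@14; visible region now rows[12,14) x cols[0,4) = 2x4
Op 4 fold_down: fold axis h@13; visible region now rows[13,14) x cols[0,4) = 1x4
Op 5 fold_left: fold axis v@2; visible region now rows[13,14) x cols[0,2) = 1x2
Op 6 cut(0, 0): punch at orig (13,0); cuts so far [(13, 0)]; region rows[13,14) x cols[0,2) = 1x2
Op 7 cut(0, 1): punch at orig (13,1); cuts so far [(13, 0), (13, 1)]; region rows[13,14) x cols[0,2) = 1x2
Unfold 1 (reflect across v@2): 4 holes -> [(13, 0), (13, 1), (13, 2), (13, 3)]
Unfold 2 (reflect across h@13): 8 holes -> [(12, 0), (12, 1), (12, 2), (12, 3), (13, 0), (13, 1), (13, 2), (13, 3)]
Unfold 3 (reflect across h@14): 16 holes -> [(12, 0), (12, 1), (12, 2), (12, 3), (13, 0), (13, 1), (13, 2), (13, 3), (14, 0), (14, 1), (14, 2), (14, 3), (15, 0), (15, 1), (15, 2), (15, 3)]
Unfold 4 (reflect across h@12): 32 holes -> [(8, 0), (8, 1), (8, 2), (8, 3), (9, 0), (9, 1), (9, 2), (9, 3), (10, 0), (10, 1), (10, 2), (10, 3), (11, 0), (11, 1), (11, 2), (11, 3), (12, 0), (12, 1), (12, 2), (12, 3), (13, 0), (13, 1), (13, 2), (13, 3), (14, 0), (14, 1), (14, 2), (14, 3), (15, 0), (15, 1), (15, 2), (15, 3)]
Unfold 5 (reflect across h@8): 64 holes -> [(0, 0), (0, 1), (0, 2), (0, 3), (1, 0), (1, 1), (1, 2), (1, 3), (2, 0), (2, 1), (2, 2), (2, 3), (3, 0), (3, 1), (3, 2), (3, 3), (4, 0), (4, 1), (4, 2), (4, 3), (5, 0), (5, 1), (5, 2), (5, 3), (6, 0), (6, 1), (6, 2), (6, 3), (7, 0), (7, 1), (7, 2), (7, 3), (8, 0), (8, 1), (8, 2), (8, 3), (9, 0), (9, 1), (9, 2), (9, 3), (10, 0), (10, 1), (10, 2), (10, 3), (11, 0), (11, 1), (11, 2), (11, 3), (12, 0), (12, 1), (12, 2), (12, 3), (13, 0), (13, 1), (13, 2), (13, 3), (14, 0), (14, 1), (14, 2), (14, 3), (15, 0), (15, 1), (15, 2), (15, 3)]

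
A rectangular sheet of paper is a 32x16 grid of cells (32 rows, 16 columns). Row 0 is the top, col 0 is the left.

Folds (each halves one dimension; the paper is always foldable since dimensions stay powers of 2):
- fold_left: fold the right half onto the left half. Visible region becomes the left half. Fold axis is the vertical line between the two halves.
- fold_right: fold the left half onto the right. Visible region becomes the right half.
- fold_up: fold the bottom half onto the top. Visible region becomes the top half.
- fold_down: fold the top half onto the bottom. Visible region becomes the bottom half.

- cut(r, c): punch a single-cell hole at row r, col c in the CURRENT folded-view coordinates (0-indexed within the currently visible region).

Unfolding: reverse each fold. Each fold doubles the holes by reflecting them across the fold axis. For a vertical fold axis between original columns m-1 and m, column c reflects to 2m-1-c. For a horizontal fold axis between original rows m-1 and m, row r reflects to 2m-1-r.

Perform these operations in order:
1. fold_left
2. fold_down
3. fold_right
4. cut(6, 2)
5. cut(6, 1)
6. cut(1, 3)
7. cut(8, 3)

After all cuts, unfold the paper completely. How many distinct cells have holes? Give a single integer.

Op 1 fold_left: fold axis v@8; visible region now rows[0,32) x cols[0,8) = 32x8
Op 2 fold_down: fold axis h@16; visible region now rows[16,32) x cols[0,8) = 16x8
Op 3 fold_right: fold axis v@4; visible region now rows[16,32) x cols[4,8) = 16x4
Op 4 cut(6, 2): punch at orig (22,6); cuts so far [(22, 6)]; region rows[16,32) x cols[4,8) = 16x4
Op 5 cut(6, 1): punch at orig (22,5); cuts so far [(22, 5), (22, 6)]; region rows[16,32) x cols[4,8) = 16x4
Op 6 cut(1, 3): punch at orig (17,7); cuts so far [(17, 7), (22, 5), (22, 6)]; region rows[16,32) x cols[4,8) = 16x4
Op 7 cut(8, 3): punch at orig (24,7); cuts so far [(17, 7), (22, 5), (22, 6), (24, 7)]; region rows[16,32) x cols[4,8) = 16x4
Unfold 1 (reflect across v@4): 8 holes -> [(17, 0), (17, 7), (22, 1), (22, 2), (22, 5), (22, 6), (24, 0), (24, 7)]
Unfold 2 (reflect across h@16): 16 holes -> [(7, 0), (7, 7), (9, 1), (9, 2), (9, 5), (9, 6), (14, 0), (14, 7), (17, 0), (17, 7), (22, 1), (22, 2), (22, 5), (22, 6), (24, 0), (24, 7)]
Unfold 3 (reflect across v@8): 32 holes -> [(7, 0), (7, 7), (7, 8), (7, 15), (9, 1), (9, 2), (9, 5), (9, 6), (9, 9), (9, 10), (9, 13), (9, 14), (14, 0), (14, 7), (14, 8), (14, 15), (17, 0), (17, 7), (17, 8), (17, 15), (22, 1), (22, 2), (22, 5), (22, 6), (22, 9), (22, 10), (22, 13), (22, 14), (24, 0), (24, 7), (24, 8), (24, 15)]

Answer: 32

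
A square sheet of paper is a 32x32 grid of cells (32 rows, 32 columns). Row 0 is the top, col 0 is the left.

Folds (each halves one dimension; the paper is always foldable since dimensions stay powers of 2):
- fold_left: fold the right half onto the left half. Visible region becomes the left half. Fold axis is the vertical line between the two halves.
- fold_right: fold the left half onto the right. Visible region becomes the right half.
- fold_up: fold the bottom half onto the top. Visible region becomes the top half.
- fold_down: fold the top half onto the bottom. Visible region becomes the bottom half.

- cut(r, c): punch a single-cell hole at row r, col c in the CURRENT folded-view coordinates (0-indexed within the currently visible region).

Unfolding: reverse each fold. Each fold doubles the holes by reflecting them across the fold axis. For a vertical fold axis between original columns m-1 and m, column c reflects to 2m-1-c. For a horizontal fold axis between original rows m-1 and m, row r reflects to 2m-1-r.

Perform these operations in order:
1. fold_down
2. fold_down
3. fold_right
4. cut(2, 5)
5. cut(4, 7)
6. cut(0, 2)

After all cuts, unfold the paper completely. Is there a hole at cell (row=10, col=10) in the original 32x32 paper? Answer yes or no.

Answer: yes

Derivation:
Op 1 fold_down: fold axis h@16; visible region now rows[16,32) x cols[0,32) = 16x32
Op 2 fold_down: fold axis h@24; visible region now rows[24,32) x cols[0,32) = 8x32
Op 3 fold_right: fold axis v@16; visible region now rows[24,32) x cols[16,32) = 8x16
Op 4 cut(2, 5): punch at orig (26,21); cuts so far [(26, 21)]; region rows[24,32) x cols[16,32) = 8x16
Op 5 cut(4, 7): punch at orig (28,23); cuts so far [(26, 21), (28, 23)]; region rows[24,32) x cols[16,32) = 8x16
Op 6 cut(0, 2): punch at orig (24,18); cuts so far [(24, 18), (26, 21), (28, 23)]; region rows[24,32) x cols[16,32) = 8x16
Unfold 1 (reflect across v@16): 6 holes -> [(24, 13), (24, 18), (26, 10), (26, 21), (28, 8), (28, 23)]
Unfold 2 (reflect across h@24): 12 holes -> [(19, 8), (19, 23), (21, 10), (21, 21), (23, 13), (23, 18), (24, 13), (24, 18), (26, 10), (26, 21), (28, 8), (28, 23)]
Unfold 3 (reflect across h@16): 24 holes -> [(3, 8), (3, 23), (5, 10), (5, 21), (7, 13), (7, 18), (8, 13), (8, 18), (10, 10), (10, 21), (12, 8), (12, 23), (19, 8), (19, 23), (21, 10), (21, 21), (23, 13), (23, 18), (24, 13), (24, 18), (26, 10), (26, 21), (28, 8), (28, 23)]
Holes: [(3, 8), (3, 23), (5, 10), (5, 21), (7, 13), (7, 18), (8, 13), (8, 18), (10, 10), (10, 21), (12, 8), (12, 23), (19, 8), (19, 23), (21, 10), (21, 21), (23, 13), (23, 18), (24, 13), (24, 18), (26, 10), (26, 21), (28, 8), (28, 23)]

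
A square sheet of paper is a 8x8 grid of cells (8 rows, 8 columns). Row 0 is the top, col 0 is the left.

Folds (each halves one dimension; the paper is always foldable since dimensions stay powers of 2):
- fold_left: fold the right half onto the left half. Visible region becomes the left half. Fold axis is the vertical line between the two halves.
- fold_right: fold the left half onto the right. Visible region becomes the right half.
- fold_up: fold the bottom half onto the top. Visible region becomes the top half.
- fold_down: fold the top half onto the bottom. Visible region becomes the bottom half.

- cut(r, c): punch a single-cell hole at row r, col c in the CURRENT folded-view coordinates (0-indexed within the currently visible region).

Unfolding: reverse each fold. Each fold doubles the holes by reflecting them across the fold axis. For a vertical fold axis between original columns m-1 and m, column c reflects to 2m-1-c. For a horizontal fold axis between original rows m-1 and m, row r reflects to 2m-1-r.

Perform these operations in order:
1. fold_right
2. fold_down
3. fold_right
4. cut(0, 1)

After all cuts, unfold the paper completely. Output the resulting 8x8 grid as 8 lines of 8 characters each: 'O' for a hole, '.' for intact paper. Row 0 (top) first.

Op 1 fold_right: fold axis v@4; visible region now rows[0,8) x cols[4,8) = 8x4
Op 2 fold_down: fold axis h@4; visible region now rows[4,8) x cols[4,8) = 4x4
Op 3 fold_right: fold axis v@6; visible region now rows[4,8) x cols[6,8) = 4x2
Op 4 cut(0, 1): punch at orig (4,7); cuts so far [(4, 7)]; region rows[4,8) x cols[6,8) = 4x2
Unfold 1 (reflect across v@6): 2 holes -> [(4, 4), (4, 7)]
Unfold 2 (reflect across h@4): 4 holes -> [(3, 4), (3, 7), (4, 4), (4, 7)]
Unfold 3 (reflect across v@4): 8 holes -> [(3, 0), (3, 3), (3, 4), (3, 7), (4, 0), (4, 3), (4, 4), (4, 7)]

Answer: ........
........
........
O..OO..O
O..OO..O
........
........
........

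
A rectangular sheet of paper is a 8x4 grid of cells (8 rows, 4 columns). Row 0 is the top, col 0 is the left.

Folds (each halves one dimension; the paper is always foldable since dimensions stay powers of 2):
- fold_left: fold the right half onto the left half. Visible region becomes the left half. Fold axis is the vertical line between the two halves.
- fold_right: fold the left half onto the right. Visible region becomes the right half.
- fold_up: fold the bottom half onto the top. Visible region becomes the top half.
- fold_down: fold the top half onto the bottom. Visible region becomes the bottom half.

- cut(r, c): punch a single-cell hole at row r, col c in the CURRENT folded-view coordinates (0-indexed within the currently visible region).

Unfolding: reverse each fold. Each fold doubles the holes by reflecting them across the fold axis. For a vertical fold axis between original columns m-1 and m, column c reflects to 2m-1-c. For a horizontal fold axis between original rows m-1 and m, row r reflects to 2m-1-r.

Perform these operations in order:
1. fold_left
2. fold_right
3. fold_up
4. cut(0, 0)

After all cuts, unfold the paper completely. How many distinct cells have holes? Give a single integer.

Answer: 8

Derivation:
Op 1 fold_left: fold axis v@2; visible region now rows[0,8) x cols[0,2) = 8x2
Op 2 fold_right: fold axis v@1; visible region now rows[0,8) x cols[1,2) = 8x1
Op 3 fold_up: fold axis h@4; visible region now rows[0,4) x cols[1,2) = 4x1
Op 4 cut(0, 0): punch at orig (0,1); cuts so far [(0, 1)]; region rows[0,4) x cols[1,2) = 4x1
Unfold 1 (reflect across h@4): 2 holes -> [(0, 1), (7, 1)]
Unfold 2 (reflect across v@1): 4 holes -> [(0, 0), (0, 1), (7, 0), (7, 1)]
Unfold 3 (reflect across v@2): 8 holes -> [(0, 0), (0, 1), (0, 2), (0, 3), (7, 0), (7, 1), (7, 2), (7, 3)]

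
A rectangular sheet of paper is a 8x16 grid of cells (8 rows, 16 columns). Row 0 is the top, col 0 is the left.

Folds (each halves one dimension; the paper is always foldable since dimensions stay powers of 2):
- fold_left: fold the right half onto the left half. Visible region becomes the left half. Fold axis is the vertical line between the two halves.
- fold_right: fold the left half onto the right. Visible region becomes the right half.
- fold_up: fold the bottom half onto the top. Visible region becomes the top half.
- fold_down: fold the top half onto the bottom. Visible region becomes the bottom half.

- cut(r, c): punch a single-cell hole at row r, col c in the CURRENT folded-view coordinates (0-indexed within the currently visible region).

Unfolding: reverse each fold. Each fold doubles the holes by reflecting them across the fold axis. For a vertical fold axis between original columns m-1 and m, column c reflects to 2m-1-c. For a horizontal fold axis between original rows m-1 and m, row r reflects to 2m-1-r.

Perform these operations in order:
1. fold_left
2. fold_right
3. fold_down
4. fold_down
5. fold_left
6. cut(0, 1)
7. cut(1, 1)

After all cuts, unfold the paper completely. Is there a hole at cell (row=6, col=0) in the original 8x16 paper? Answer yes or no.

Answer: no

Derivation:
Op 1 fold_left: fold axis v@8; visible region now rows[0,8) x cols[0,8) = 8x8
Op 2 fold_right: fold axis v@4; visible region now rows[0,8) x cols[4,8) = 8x4
Op 3 fold_down: fold axis h@4; visible region now rows[4,8) x cols[4,8) = 4x4
Op 4 fold_down: fold axis h@6; visible region now rows[6,8) x cols[4,8) = 2x4
Op 5 fold_left: fold axis v@6; visible region now rows[6,8) x cols[4,6) = 2x2
Op 6 cut(0, 1): punch at orig (6,5); cuts so far [(6, 5)]; region rows[6,8) x cols[4,6) = 2x2
Op 7 cut(1, 1): punch at orig (7,5); cuts so far [(6, 5), (7, 5)]; region rows[6,8) x cols[4,6) = 2x2
Unfold 1 (reflect across v@6): 4 holes -> [(6, 5), (6, 6), (7, 5), (7, 6)]
Unfold 2 (reflect across h@6): 8 holes -> [(4, 5), (4, 6), (5, 5), (5, 6), (6, 5), (6, 6), (7, 5), (7, 6)]
Unfold 3 (reflect across h@4): 16 holes -> [(0, 5), (0, 6), (1, 5), (1, 6), (2, 5), (2, 6), (3, 5), (3, 6), (4, 5), (4, 6), (5, 5), (5, 6), (6, 5), (6, 6), (7, 5), (7, 6)]
Unfold 4 (reflect across v@4): 32 holes -> [(0, 1), (0, 2), (0, 5), (0, 6), (1, 1), (1, 2), (1, 5), (1, 6), (2, 1), (2, 2), (2, 5), (2, 6), (3, 1), (3, 2), (3, 5), (3, 6), (4, 1), (4, 2), (4, 5), (4, 6), (5, 1), (5, 2), (5, 5), (5, 6), (6, 1), (6, 2), (6, 5), (6, 6), (7, 1), (7, 2), (7, 5), (7, 6)]
Unfold 5 (reflect across v@8): 64 holes -> [(0, 1), (0, 2), (0, 5), (0, 6), (0, 9), (0, 10), (0, 13), (0, 14), (1, 1), (1, 2), (1, 5), (1, 6), (1, 9), (1, 10), (1, 13), (1, 14), (2, 1), (2, 2), (2, 5), (2, 6), (2, 9), (2, 10), (2, 13), (2, 14), (3, 1), (3, 2), (3, 5), (3, 6), (3, 9), (3, 10), (3, 13), (3, 14), (4, 1), (4, 2), (4, 5), (4, 6), (4, 9), (4, 10), (4, 13), (4, 14), (5, 1), (5, 2), (5, 5), (5, 6), (5, 9), (5, 10), (5, 13), (5, 14), (6, 1), (6, 2), (6, 5), (6, 6), (6, 9), (6, 10), (6, 13), (6, 14), (7, 1), (7, 2), (7, 5), (7, 6), (7, 9), (7, 10), (7, 13), (7, 14)]
Holes: [(0, 1), (0, 2), (0, 5), (0, 6), (0, 9), (0, 10), (0, 13), (0, 14), (1, 1), (1, 2), (1, 5), (1, 6), (1, 9), (1, 10), (1, 13), (1, 14), (2, 1), (2, 2), (2, 5), (2, 6), (2, 9), (2, 10), (2, 13), (2, 14), (3, 1), (3, 2), (3, 5), (3, 6), (3, 9), (3, 10), (3, 13), (3, 14), (4, 1), (4, 2), (4, 5), (4, 6), (4, 9), (4, 10), (4, 13), (4, 14), (5, 1), (5, 2), (5, 5), (5, 6), (5, 9), (5, 10), (5, 13), (5, 14), (6, 1), (6, 2), (6, 5), (6, 6), (6, 9), (6, 10), (6, 13), (6, 14), (7, 1), (7, 2), (7, 5), (7, 6), (7, 9), (7, 10), (7, 13), (7, 14)]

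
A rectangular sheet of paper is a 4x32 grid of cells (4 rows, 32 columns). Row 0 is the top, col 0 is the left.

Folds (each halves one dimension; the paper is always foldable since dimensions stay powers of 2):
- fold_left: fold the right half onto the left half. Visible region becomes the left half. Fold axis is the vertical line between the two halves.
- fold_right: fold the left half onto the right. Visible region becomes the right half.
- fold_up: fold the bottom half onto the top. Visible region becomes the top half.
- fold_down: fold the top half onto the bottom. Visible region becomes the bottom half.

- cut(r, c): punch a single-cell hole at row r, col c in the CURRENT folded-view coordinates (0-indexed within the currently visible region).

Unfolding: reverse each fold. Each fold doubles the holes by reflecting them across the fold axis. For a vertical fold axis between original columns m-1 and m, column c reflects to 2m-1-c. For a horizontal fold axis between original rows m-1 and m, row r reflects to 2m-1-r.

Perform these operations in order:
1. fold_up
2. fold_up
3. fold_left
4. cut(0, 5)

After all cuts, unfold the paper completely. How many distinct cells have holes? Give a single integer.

Op 1 fold_up: fold axis h@2; visible region now rows[0,2) x cols[0,32) = 2x32
Op 2 fold_up: fold axis h@1; visible region now rows[0,1) x cols[0,32) = 1x32
Op 3 fold_left: fold axis v@16; visible region now rows[0,1) x cols[0,16) = 1x16
Op 4 cut(0, 5): punch at orig (0,5); cuts so far [(0, 5)]; region rows[0,1) x cols[0,16) = 1x16
Unfold 1 (reflect across v@16): 2 holes -> [(0, 5), (0, 26)]
Unfold 2 (reflect across h@1): 4 holes -> [(0, 5), (0, 26), (1, 5), (1, 26)]
Unfold 3 (reflect across h@2): 8 holes -> [(0, 5), (0, 26), (1, 5), (1, 26), (2, 5), (2, 26), (3, 5), (3, 26)]

Answer: 8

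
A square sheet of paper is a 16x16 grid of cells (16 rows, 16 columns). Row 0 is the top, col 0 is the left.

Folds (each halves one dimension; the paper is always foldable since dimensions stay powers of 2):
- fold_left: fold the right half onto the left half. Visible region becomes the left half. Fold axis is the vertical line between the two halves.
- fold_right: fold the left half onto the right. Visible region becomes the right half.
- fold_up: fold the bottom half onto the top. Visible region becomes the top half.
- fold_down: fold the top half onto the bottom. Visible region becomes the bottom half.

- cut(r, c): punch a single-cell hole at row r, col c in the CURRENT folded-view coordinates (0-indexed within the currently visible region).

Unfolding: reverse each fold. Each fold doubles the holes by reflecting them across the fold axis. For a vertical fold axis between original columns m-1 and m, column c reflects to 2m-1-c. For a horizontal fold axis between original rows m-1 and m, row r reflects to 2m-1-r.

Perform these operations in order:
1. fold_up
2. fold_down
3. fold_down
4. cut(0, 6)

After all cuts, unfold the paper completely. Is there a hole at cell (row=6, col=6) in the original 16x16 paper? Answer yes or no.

Op 1 fold_up: fold axis h@8; visible region now rows[0,8) x cols[0,16) = 8x16
Op 2 fold_down: fold axis h@4; visible region now rows[4,8) x cols[0,16) = 4x16
Op 3 fold_down: fold axis h@6; visible region now rows[6,8) x cols[0,16) = 2x16
Op 4 cut(0, 6): punch at orig (6,6); cuts so far [(6, 6)]; region rows[6,8) x cols[0,16) = 2x16
Unfold 1 (reflect across h@6): 2 holes -> [(5, 6), (6, 6)]
Unfold 2 (reflect across h@4): 4 holes -> [(1, 6), (2, 6), (5, 6), (6, 6)]
Unfold 3 (reflect across h@8): 8 holes -> [(1, 6), (2, 6), (5, 6), (6, 6), (9, 6), (10, 6), (13, 6), (14, 6)]
Holes: [(1, 6), (2, 6), (5, 6), (6, 6), (9, 6), (10, 6), (13, 6), (14, 6)]

Answer: yes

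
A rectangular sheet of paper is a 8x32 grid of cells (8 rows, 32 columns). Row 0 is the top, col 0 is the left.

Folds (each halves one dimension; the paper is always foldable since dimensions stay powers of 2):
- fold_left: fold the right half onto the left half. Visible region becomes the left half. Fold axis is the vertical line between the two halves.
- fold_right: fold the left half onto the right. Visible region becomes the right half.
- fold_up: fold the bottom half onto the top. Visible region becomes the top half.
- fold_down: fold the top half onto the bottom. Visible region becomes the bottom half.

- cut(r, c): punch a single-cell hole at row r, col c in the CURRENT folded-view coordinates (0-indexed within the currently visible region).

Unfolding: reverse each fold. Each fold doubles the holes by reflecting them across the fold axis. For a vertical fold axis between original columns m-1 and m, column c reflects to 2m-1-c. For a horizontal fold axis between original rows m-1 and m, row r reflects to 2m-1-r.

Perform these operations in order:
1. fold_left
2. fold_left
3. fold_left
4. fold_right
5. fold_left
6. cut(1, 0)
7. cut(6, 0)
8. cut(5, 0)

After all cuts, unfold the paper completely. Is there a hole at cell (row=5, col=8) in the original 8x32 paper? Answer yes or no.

Answer: yes

Derivation:
Op 1 fold_left: fold axis v@16; visible region now rows[0,8) x cols[0,16) = 8x16
Op 2 fold_left: fold axis v@8; visible region now rows[0,8) x cols[0,8) = 8x8
Op 3 fold_left: fold axis v@4; visible region now rows[0,8) x cols[0,4) = 8x4
Op 4 fold_right: fold axis v@2; visible region now rows[0,8) x cols[2,4) = 8x2
Op 5 fold_left: fold axis v@3; visible region now rows[0,8) x cols[2,3) = 8x1
Op 6 cut(1, 0): punch at orig (1,2); cuts so far [(1, 2)]; region rows[0,8) x cols[2,3) = 8x1
Op 7 cut(6, 0): punch at orig (6,2); cuts so far [(1, 2), (6, 2)]; region rows[0,8) x cols[2,3) = 8x1
Op 8 cut(5, 0): punch at orig (5,2); cuts so far [(1, 2), (5, 2), (6, 2)]; region rows[0,8) x cols[2,3) = 8x1
Unfold 1 (reflect across v@3): 6 holes -> [(1, 2), (1, 3), (5, 2), (5, 3), (6, 2), (6, 3)]
Unfold 2 (reflect across v@2): 12 holes -> [(1, 0), (1, 1), (1, 2), (1, 3), (5, 0), (5, 1), (5, 2), (5, 3), (6, 0), (6, 1), (6, 2), (6, 3)]
Unfold 3 (reflect across v@4): 24 holes -> [(1, 0), (1, 1), (1, 2), (1, 3), (1, 4), (1, 5), (1, 6), (1, 7), (5, 0), (5, 1), (5, 2), (5, 3), (5, 4), (5, 5), (5, 6), (5, 7), (6, 0), (6, 1), (6, 2), (6, 3), (6, 4), (6, 5), (6, 6), (6, 7)]
Unfold 4 (reflect across v@8): 48 holes -> [(1, 0), (1, 1), (1, 2), (1, 3), (1, 4), (1, 5), (1, 6), (1, 7), (1, 8), (1, 9), (1, 10), (1, 11), (1, 12), (1, 13), (1, 14), (1, 15), (5, 0), (5, 1), (5, 2), (5, 3), (5, 4), (5, 5), (5, 6), (5, 7), (5, 8), (5, 9), (5, 10), (5, 11), (5, 12), (5, 13), (5, 14), (5, 15), (6, 0), (6, 1), (6, 2), (6, 3), (6, 4), (6, 5), (6, 6), (6, 7), (6, 8), (6, 9), (6, 10), (6, 11), (6, 12), (6, 13), (6, 14), (6, 15)]
Unfold 5 (reflect across v@16): 96 holes -> [(1, 0), (1, 1), (1, 2), (1, 3), (1, 4), (1, 5), (1, 6), (1, 7), (1, 8), (1, 9), (1, 10), (1, 11), (1, 12), (1, 13), (1, 14), (1, 15), (1, 16), (1, 17), (1, 18), (1, 19), (1, 20), (1, 21), (1, 22), (1, 23), (1, 24), (1, 25), (1, 26), (1, 27), (1, 28), (1, 29), (1, 30), (1, 31), (5, 0), (5, 1), (5, 2), (5, 3), (5, 4), (5, 5), (5, 6), (5, 7), (5, 8), (5, 9), (5, 10), (5, 11), (5, 12), (5, 13), (5, 14), (5, 15), (5, 16), (5, 17), (5, 18), (5, 19), (5, 20), (5, 21), (5, 22), (5, 23), (5, 24), (5, 25), (5, 26), (5, 27), (5, 28), (5, 29), (5, 30), (5, 31), (6, 0), (6, 1), (6, 2), (6, 3), (6, 4), (6, 5), (6, 6), (6, 7), (6, 8), (6, 9), (6, 10), (6, 11), (6, 12), (6, 13), (6, 14), (6, 15), (6, 16), (6, 17), (6, 18), (6, 19), (6, 20), (6, 21), (6, 22), (6, 23), (6, 24), (6, 25), (6, 26), (6, 27), (6, 28), (6, 29), (6, 30), (6, 31)]
Holes: [(1, 0), (1, 1), (1, 2), (1, 3), (1, 4), (1, 5), (1, 6), (1, 7), (1, 8), (1, 9), (1, 10), (1, 11), (1, 12), (1, 13), (1, 14), (1, 15), (1, 16), (1, 17), (1, 18), (1, 19), (1, 20), (1, 21), (1, 22), (1, 23), (1, 24), (1, 25), (1, 26), (1, 27), (1, 28), (1, 29), (1, 30), (1, 31), (5, 0), (5, 1), (5, 2), (5, 3), (5, 4), (5, 5), (5, 6), (5, 7), (5, 8), (5, 9), (5, 10), (5, 11), (5, 12), (5, 13), (5, 14), (5, 15), (5, 16), (5, 17), (5, 18), (5, 19), (5, 20), (5, 21), (5, 22), (5, 23), (5, 24), (5, 25), (5, 26), (5, 27), (5, 28), (5, 29), (5, 30), (5, 31), (6, 0), (6, 1), (6, 2), (6, 3), (6, 4), (6, 5), (6, 6), (6, 7), (6, 8), (6, 9), (6, 10), (6, 11), (6, 12), (6, 13), (6, 14), (6, 15), (6, 16), (6, 17), (6, 18), (6, 19), (6, 20), (6, 21), (6, 22), (6, 23), (6, 24), (6, 25), (6, 26), (6, 27), (6, 28), (6, 29), (6, 30), (6, 31)]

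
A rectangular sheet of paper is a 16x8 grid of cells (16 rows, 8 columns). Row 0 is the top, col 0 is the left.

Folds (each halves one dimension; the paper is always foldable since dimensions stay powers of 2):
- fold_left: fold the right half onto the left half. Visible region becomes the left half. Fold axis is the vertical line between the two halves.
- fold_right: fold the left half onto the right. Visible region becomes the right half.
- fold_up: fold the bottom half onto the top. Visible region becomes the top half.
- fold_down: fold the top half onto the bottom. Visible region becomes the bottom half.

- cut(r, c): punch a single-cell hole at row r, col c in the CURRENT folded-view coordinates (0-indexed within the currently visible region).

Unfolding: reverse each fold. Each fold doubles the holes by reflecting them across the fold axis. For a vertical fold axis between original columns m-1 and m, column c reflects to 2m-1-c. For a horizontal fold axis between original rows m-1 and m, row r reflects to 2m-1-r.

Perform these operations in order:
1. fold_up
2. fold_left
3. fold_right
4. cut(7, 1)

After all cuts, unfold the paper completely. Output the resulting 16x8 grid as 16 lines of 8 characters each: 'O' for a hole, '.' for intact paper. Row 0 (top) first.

Op 1 fold_up: fold axis h@8; visible region now rows[0,8) x cols[0,8) = 8x8
Op 2 fold_left: fold axis v@4; visible region now rows[0,8) x cols[0,4) = 8x4
Op 3 fold_right: fold axis v@2; visible region now rows[0,8) x cols[2,4) = 8x2
Op 4 cut(7, 1): punch at orig (7,3); cuts so far [(7, 3)]; region rows[0,8) x cols[2,4) = 8x2
Unfold 1 (reflect across v@2): 2 holes -> [(7, 0), (7, 3)]
Unfold 2 (reflect across v@4): 4 holes -> [(7, 0), (7, 3), (7, 4), (7, 7)]
Unfold 3 (reflect across h@8): 8 holes -> [(7, 0), (7, 3), (7, 4), (7, 7), (8, 0), (8, 3), (8, 4), (8, 7)]

Answer: ........
........
........
........
........
........
........
O..OO..O
O..OO..O
........
........
........
........
........
........
........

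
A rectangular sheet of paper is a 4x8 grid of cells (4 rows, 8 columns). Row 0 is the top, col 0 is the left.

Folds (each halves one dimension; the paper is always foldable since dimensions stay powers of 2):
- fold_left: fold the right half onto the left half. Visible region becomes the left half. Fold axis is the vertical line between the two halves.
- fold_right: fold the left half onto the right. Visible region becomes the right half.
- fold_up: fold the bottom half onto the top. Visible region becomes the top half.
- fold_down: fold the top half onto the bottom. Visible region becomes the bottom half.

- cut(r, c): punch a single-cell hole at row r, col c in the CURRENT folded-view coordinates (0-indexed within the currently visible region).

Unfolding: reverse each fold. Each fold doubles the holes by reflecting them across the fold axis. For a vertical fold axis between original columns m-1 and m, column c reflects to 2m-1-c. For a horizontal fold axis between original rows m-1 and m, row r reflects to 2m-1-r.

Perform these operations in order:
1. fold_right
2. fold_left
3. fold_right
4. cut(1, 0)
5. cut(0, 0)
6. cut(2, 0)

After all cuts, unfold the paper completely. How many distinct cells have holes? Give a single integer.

Op 1 fold_right: fold axis v@4; visible region now rows[0,4) x cols[4,8) = 4x4
Op 2 fold_left: fold axis v@6; visible region now rows[0,4) x cols[4,6) = 4x2
Op 3 fold_right: fold axis v@5; visible region now rows[0,4) x cols[5,6) = 4x1
Op 4 cut(1, 0): punch at orig (1,5); cuts so far [(1, 5)]; region rows[0,4) x cols[5,6) = 4x1
Op 5 cut(0, 0): punch at orig (0,5); cuts so far [(0, 5), (1, 5)]; region rows[0,4) x cols[5,6) = 4x1
Op 6 cut(2, 0): punch at orig (2,5); cuts so far [(0, 5), (1, 5), (2, 5)]; region rows[0,4) x cols[5,6) = 4x1
Unfold 1 (reflect across v@5): 6 holes -> [(0, 4), (0, 5), (1, 4), (1, 5), (2, 4), (2, 5)]
Unfold 2 (reflect across v@6): 12 holes -> [(0, 4), (0, 5), (0, 6), (0, 7), (1, 4), (1, 5), (1, 6), (1, 7), (2, 4), (2, 5), (2, 6), (2, 7)]
Unfold 3 (reflect across v@4): 24 holes -> [(0, 0), (0, 1), (0, 2), (0, 3), (0, 4), (0, 5), (0, 6), (0, 7), (1, 0), (1, 1), (1, 2), (1, 3), (1, 4), (1, 5), (1, 6), (1, 7), (2, 0), (2, 1), (2, 2), (2, 3), (2, 4), (2, 5), (2, 6), (2, 7)]

Answer: 24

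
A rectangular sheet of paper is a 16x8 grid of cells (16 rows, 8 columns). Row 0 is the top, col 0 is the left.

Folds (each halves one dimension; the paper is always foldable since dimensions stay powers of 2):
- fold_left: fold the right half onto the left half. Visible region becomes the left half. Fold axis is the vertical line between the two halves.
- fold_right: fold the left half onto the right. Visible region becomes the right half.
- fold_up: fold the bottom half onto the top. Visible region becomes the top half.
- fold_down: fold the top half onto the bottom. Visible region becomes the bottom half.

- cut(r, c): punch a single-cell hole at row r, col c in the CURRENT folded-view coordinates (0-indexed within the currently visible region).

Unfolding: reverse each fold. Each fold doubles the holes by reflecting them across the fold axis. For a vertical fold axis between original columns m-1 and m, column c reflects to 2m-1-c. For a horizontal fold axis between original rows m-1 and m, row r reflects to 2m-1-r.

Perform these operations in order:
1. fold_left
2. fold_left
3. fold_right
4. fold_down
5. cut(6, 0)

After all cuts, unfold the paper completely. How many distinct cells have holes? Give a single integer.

Answer: 16

Derivation:
Op 1 fold_left: fold axis v@4; visible region now rows[0,16) x cols[0,4) = 16x4
Op 2 fold_left: fold axis v@2; visible region now rows[0,16) x cols[0,2) = 16x2
Op 3 fold_right: fold axis v@1; visible region now rows[0,16) x cols[1,2) = 16x1
Op 4 fold_down: fold axis h@8; visible region now rows[8,16) x cols[1,2) = 8x1
Op 5 cut(6, 0): punch at orig (14,1); cuts so far [(14, 1)]; region rows[8,16) x cols[1,2) = 8x1
Unfold 1 (reflect across h@8): 2 holes -> [(1, 1), (14, 1)]
Unfold 2 (reflect across v@1): 4 holes -> [(1, 0), (1, 1), (14, 0), (14, 1)]
Unfold 3 (reflect across v@2): 8 holes -> [(1, 0), (1, 1), (1, 2), (1, 3), (14, 0), (14, 1), (14, 2), (14, 3)]
Unfold 4 (reflect across v@4): 16 holes -> [(1, 0), (1, 1), (1, 2), (1, 3), (1, 4), (1, 5), (1, 6), (1, 7), (14, 0), (14, 1), (14, 2), (14, 3), (14, 4), (14, 5), (14, 6), (14, 7)]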